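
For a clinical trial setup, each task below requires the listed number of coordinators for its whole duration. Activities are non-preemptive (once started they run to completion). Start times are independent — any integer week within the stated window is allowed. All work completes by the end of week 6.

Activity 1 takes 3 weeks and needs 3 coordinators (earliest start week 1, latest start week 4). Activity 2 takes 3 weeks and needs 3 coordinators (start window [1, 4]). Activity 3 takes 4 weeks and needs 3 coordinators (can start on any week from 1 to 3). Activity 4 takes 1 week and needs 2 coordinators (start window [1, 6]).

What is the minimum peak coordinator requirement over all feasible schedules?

6

Early-start (Activity 1@1, Activity 2@1, Activity 3@1, Activity 4@1) gives peak 11: w1:11  w2:9  w3:9  w4:3  w5:0  w6:0.
Shift Activity 2→4, Activity 4→5.
Schedule Activity 1@1, Activity 2@4, Activity 3@1, Activity 4@5: w1:6  w2:6  w3:6  w4:6  w5:5  w6:3 — peak 6.
Total coordinator-weeks = 32 over 6 weeks ⇒ peak ≥ ⌈32/6⌉ = 6, so 6 is optimal.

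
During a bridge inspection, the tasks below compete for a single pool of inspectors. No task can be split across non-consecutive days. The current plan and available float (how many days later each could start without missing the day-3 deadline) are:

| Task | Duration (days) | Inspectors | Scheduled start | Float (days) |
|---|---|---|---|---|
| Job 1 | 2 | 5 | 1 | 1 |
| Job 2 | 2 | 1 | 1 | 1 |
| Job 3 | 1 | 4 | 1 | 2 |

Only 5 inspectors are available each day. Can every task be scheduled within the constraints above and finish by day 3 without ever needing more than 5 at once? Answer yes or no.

no

Total inspector-days = 16; over 3 days the average is 16/3 > 5, so some day must exceed 5.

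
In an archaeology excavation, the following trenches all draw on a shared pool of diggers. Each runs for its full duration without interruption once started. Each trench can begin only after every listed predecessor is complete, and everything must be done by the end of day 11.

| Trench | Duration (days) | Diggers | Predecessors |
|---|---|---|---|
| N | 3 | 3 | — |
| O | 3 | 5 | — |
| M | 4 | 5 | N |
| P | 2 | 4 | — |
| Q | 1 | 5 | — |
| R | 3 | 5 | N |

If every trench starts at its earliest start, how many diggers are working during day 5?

10

At early start, day 5 has: M, R.
Demand: 5 + 5 = 10.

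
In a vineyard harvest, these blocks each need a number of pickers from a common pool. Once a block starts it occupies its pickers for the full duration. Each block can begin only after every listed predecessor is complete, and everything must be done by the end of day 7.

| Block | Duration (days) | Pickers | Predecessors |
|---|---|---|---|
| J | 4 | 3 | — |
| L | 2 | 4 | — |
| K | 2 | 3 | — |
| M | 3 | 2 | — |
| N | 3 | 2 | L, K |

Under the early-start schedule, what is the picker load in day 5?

2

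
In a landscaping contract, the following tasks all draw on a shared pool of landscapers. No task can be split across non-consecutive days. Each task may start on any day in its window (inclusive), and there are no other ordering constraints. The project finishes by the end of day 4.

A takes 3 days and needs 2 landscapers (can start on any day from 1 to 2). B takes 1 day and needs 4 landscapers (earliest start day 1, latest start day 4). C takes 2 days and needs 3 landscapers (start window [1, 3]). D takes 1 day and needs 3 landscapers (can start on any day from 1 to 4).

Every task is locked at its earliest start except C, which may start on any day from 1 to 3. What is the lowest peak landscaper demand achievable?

9

C@1: d1:12  d2:5  d3:2  d4:0 → peak 12
C@2: d1:9  d2:5  d3:5  d4:0 → peak 9
C@3: d1:9  d2:2  d3:5  d4:3 → peak 9
Best is C@2, peak 9.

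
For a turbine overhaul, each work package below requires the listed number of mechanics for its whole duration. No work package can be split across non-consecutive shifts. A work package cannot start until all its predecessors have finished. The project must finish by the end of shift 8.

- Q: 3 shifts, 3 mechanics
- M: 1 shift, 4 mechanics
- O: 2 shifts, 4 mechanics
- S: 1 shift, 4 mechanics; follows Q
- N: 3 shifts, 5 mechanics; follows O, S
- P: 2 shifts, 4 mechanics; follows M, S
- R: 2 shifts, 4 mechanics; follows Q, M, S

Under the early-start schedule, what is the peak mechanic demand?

Early-start schedule: Q@1, M@1, O@1, S@4, N@5, P@5, R@5.
Load per shift: shift 1: 11, shift 2: 7, shift 3: 3, shift 4: 4, shift 5: 13, shift 6: 13, shift 7: 5, shift 8: 0.
Peak is 13.

13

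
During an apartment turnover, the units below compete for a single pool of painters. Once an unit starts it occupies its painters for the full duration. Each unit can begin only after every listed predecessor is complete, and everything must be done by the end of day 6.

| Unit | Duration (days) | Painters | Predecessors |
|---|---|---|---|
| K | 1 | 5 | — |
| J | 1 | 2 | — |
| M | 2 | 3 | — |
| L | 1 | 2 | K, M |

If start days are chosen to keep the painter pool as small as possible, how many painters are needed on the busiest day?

5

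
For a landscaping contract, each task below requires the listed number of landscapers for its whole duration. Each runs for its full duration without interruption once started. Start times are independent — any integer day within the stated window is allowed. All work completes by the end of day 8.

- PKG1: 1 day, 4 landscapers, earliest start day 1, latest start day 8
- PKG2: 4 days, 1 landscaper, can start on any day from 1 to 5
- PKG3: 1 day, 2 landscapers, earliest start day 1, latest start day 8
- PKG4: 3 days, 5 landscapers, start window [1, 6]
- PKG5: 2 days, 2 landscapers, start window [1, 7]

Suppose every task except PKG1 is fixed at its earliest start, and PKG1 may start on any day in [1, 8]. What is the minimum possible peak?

10

PKG1@1: d1:14  d2:8  d3:6  d4:1  d5:0  d6:0  d7:0  d8:0 → peak 14
PKG1@2: d1:10  d2:12  d3:6  d4:1  d5:0  d6:0  d7:0  d8:0 → peak 12
PKG1@3: d1:10  d2:8  d3:10  d4:1  d5:0  d6:0  d7:0  d8:0 → peak 10
PKG1@4: d1:10  d2:8  d3:6  d4:5  d5:0  d6:0  d7:0  d8:0 → peak 10
PKG1@5: d1:10  d2:8  d3:6  d4:1  d5:4  d6:0  d7:0  d8:0 → peak 10
PKG1@6: d1:10  d2:8  d3:6  d4:1  d5:0  d6:4  d7:0  d8:0 → peak 10
PKG1@7: d1:10  d2:8  d3:6  d4:1  d5:0  d6:0  d7:4  d8:0 → peak 10
PKG1@8: d1:10  d2:8  d3:6  d4:1  d5:0  d6:0  d7:0  d8:4 → peak 10
Best is PKG1@3, peak 10.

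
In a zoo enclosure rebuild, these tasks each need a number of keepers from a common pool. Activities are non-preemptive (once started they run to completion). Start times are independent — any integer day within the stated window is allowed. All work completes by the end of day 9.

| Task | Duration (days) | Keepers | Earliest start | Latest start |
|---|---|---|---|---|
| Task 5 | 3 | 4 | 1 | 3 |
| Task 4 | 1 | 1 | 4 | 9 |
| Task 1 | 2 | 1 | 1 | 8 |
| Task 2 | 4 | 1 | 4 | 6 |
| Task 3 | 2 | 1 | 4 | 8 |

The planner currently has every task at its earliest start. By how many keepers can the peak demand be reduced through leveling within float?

1

Early-start peak: d1:5  d2:5  d3:4  d4:3  d5:2  d6:1  d7:1  d8:0  d9:0 ⇒ 5.
Leveled (Task 5@1, Task 4@4, Task 1@4, Task 2@4, Task 3@4): d1:4  d2:4  d3:4  d4:4  d5:3  d6:1  d7:1  d8:0  d9:0 ⇒ 4.
Reduction 5 − 4 = 1.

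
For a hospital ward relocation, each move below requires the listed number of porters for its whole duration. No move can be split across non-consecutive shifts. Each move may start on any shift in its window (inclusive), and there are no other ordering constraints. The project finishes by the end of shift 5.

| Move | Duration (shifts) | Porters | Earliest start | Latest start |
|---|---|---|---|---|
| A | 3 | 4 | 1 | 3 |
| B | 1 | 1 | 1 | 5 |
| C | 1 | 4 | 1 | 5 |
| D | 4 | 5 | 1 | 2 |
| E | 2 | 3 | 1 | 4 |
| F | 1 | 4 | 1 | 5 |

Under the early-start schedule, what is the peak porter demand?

21

Early-start schedule: A@1, B@1, C@1, D@1, E@1, F@1.
Load per shift: shift 1: 21, shift 2: 12, shift 3: 9, shift 4: 5, shift 5: 0.
Peak is 21.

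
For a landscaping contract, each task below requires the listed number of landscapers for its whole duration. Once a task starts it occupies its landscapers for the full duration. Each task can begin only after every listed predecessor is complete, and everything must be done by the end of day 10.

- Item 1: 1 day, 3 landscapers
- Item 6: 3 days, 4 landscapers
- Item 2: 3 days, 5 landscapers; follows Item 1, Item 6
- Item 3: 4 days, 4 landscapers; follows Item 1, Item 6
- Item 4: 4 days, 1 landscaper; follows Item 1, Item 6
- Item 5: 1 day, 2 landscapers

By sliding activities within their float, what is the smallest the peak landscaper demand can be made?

7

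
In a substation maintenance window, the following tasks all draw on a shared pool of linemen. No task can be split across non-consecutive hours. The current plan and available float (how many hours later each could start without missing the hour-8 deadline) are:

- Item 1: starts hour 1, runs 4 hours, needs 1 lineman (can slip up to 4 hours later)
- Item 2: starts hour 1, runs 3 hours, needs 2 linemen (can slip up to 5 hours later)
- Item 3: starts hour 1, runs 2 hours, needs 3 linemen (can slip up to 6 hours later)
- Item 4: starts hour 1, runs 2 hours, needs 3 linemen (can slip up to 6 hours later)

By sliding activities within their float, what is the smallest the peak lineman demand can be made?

3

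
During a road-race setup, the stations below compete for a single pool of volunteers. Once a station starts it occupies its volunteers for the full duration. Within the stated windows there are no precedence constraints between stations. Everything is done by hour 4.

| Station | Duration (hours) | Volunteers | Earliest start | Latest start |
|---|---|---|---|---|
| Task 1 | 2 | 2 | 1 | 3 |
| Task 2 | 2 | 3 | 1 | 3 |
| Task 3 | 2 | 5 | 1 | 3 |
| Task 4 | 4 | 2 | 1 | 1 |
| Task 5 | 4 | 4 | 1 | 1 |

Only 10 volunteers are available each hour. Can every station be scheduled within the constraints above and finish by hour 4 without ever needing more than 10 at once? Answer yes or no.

Total volunteer-hours = 44; over 4 hours the average is 44/4 > 10, so some hour must exceed 10.

no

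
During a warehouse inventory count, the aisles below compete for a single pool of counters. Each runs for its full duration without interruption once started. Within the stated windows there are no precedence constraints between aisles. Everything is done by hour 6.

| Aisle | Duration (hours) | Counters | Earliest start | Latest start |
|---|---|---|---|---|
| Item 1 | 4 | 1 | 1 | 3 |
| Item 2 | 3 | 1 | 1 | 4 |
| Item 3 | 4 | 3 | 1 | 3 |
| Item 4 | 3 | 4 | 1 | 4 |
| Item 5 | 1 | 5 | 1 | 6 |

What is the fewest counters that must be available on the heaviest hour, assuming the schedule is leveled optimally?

8

Early-start (Item 1@1, Item 2@1, Item 3@1, Item 4@1, Item 5@1) gives peak 14: h1:14  h2:9  h3:9  h4:4  h5:0  h6:0.
Shift Item 3→2, Item 4→4.
Schedule Item 1@1, Item 2@1, Item 3@2, Item 4@4, Item 5@1: h1:7  h2:5  h3:5  h4:8  h5:7  h6:4 — peak 8.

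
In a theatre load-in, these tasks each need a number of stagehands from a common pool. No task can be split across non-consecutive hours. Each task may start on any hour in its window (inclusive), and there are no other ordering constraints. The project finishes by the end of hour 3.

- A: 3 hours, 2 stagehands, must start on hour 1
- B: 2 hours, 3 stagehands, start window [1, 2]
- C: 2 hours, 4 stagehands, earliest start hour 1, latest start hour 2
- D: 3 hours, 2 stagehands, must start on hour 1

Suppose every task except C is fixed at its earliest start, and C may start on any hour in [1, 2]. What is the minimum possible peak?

11

C@1: h1:11  h2:11  h3:4 → peak 11
C@2: h1:7  h2:11  h3:8 → peak 11
Best is C@1, peak 11.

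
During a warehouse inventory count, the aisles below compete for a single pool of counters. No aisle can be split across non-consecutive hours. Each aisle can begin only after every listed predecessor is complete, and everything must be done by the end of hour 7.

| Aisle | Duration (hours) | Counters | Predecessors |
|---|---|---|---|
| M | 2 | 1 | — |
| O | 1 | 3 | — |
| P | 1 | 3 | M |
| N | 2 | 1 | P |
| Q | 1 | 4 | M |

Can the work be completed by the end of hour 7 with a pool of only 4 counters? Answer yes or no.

yes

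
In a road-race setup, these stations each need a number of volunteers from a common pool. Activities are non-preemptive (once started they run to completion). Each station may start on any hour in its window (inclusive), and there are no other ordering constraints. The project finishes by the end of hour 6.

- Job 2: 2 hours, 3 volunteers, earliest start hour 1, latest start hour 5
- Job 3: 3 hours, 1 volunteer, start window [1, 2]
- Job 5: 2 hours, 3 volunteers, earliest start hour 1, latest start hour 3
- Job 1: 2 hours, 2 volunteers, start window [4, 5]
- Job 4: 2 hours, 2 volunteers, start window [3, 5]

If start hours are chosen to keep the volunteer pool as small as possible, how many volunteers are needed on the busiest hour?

Early-start (Job 2@1, Job 3@1, Job 5@1, Job 1@4, Job 4@3) gives peak 7: h1:7  h2:7  h3:3  h4:4  h5:2  h6:0.
Shift Job 5→3, Job 1→5, Job 4→5.
Schedule Job 2@1, Job 3@1, Job 5@3, Job 1@5, Job 4@5: h1:4  h2:4  h3:4  h4:3  h5:4  h6:4 — peak 4.
Total volunteer-hours = 23 over 6 hours ⇒ peak ≥ ⌈23/6⌉ = 4, so 4 is optimal.

4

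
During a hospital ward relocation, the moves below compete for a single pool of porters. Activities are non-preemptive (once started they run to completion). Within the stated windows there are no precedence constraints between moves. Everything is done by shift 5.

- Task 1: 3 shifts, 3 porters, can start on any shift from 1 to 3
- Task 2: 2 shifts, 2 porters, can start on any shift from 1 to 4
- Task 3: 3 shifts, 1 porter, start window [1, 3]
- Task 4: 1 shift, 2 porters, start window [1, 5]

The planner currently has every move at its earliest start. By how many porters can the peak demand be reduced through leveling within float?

4

Early-start peak: s1:8  s2:6  s3:4  s4:0  s5:0 ⇒ 8.
Leveled (Task 1@1, Task 2@4, Task 3@1, Task 4@4): s1:4  s2:4  s3:4  s4:4  s5:2 ⇒ 4.
Reduction 8 − 4 = 4.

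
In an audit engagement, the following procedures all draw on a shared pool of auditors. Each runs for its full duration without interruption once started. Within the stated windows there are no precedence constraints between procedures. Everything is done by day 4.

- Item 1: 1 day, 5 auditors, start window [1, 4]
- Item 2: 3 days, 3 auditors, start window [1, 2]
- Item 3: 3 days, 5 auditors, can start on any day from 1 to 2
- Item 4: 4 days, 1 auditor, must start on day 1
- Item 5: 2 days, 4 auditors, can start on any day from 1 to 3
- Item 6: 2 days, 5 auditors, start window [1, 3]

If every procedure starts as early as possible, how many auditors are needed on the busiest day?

23

Early-start schedule: Item 1@1, Item 2@1, Item 3@1, Item 4@1, Item 5@1, Item 6@1.
Load per day: day 1: 23, day 2: 18, day 3: 9, day 4: 1.
Peak is 23.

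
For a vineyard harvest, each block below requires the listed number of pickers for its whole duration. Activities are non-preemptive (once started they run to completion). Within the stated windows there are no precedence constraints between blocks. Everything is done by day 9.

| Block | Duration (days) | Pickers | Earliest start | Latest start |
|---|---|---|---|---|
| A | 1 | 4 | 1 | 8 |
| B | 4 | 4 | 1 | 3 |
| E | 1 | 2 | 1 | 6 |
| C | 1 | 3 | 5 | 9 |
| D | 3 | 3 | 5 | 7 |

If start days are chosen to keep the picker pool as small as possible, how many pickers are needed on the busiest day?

Early-start (A@1, B@1, E@1, C@5, D@5) gives peak 10: d1:10  d2:4  d3:4  d4:4  d5:6  d6:3  d7:3  d8:0  d9:0.
Shift B→2, E→6, C→6, D→7.
Schedule A@1, B@2, E@6, C@6, D@7: d1:4  d2:4  d3:4  d4:4  d5:4  d6:5  d7:3  d8:3  d9:3 — peak 5.

5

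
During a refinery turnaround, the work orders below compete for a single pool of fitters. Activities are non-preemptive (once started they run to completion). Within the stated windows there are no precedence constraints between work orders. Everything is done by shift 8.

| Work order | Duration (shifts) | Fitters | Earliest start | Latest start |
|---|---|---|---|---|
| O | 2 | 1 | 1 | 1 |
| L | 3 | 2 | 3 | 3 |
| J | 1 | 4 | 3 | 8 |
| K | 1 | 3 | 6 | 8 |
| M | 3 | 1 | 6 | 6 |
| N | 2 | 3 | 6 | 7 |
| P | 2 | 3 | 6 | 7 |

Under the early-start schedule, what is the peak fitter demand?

Early-start schedule: O@1, L@3, J@3, K@6, M@6, N@6, P@6.
Load per shift: shift 1: 1, shift 2: 1, shift 3: 6, shift 4: 2, shift 5: 2, shift 6: 10, shift 7: 7, shift 8: 1.
Peak is 10.

10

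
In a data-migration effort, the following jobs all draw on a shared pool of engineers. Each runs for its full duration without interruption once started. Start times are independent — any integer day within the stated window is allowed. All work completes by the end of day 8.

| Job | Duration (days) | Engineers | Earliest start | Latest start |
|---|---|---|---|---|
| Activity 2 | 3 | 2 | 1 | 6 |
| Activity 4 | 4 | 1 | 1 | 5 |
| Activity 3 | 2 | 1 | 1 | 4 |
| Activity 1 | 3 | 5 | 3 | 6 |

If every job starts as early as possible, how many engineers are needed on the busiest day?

8

Early-start schedule: Activity 2@1, Activity 4@1, Activity 3@1, Activity 1@3.
Load per day: day 1: 4, day 2: 4, day 3: 8, day 4: 6, day 5: 5, day 6: 0, day 7: 0, day 8: 0.
Peak is 8.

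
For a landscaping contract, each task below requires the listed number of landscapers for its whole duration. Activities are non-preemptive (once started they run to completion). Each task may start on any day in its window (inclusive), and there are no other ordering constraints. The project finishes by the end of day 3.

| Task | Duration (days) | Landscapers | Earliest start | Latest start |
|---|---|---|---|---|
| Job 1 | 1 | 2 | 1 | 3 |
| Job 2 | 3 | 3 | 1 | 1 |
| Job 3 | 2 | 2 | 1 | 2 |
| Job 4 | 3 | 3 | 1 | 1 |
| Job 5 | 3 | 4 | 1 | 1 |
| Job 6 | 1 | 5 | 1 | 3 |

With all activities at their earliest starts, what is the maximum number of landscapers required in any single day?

Early-start schedule: Job 1@1, Job 2@1, Job 3@1, Job 4@1, Job 5@1, Job 6@1.
Load per day: day 1: 19, day 2: 12, day 3: 10.
Peak is 19.

19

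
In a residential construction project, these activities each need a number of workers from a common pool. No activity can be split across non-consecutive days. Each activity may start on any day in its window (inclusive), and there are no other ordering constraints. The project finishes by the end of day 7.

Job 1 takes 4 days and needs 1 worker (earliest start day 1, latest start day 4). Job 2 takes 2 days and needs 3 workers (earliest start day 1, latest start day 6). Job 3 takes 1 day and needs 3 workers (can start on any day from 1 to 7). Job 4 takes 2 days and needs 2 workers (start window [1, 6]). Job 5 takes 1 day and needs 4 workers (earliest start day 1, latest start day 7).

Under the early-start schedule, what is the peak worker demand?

Early-start schedule: Job 1@1, Job 2@1, Job 3@1, Job 4@1, Job 5@1.
Load per day: day 1: 13, day 2: 6, day 3: 1, day 4: 1, day 5: 0, day 6: 0, day 7: 0.
Peak is 13.

13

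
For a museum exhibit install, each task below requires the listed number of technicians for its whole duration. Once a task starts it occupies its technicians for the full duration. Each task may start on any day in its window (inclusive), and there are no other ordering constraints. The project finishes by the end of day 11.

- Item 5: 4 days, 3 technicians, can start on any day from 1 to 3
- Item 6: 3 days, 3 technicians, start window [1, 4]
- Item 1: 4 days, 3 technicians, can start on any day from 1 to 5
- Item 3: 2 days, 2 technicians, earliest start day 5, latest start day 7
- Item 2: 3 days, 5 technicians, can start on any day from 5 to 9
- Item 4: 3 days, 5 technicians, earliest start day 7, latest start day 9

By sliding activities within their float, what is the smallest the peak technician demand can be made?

9

Early-start (Item 5@1, Item 6@1, Item 1@1, Item 3@5, Item 2@5, Item 4@7) gives peak 10: d1:9  d2:9  d3:9  d4:6  d5:7  d6:7  d7:10  d8:5  d9:5  d10:0  d11:0.
Shift Item 4→8.
Schedule Item 5@1, Item 6@1, Item 1@1, Item 3@5, Item 2@5, Item 4@8: d1:9  d2:9  d3:9  d4:6  d5:7  d6:7  d7:5  d8:5  d9:5  d10:5  d11:0 — peak 9.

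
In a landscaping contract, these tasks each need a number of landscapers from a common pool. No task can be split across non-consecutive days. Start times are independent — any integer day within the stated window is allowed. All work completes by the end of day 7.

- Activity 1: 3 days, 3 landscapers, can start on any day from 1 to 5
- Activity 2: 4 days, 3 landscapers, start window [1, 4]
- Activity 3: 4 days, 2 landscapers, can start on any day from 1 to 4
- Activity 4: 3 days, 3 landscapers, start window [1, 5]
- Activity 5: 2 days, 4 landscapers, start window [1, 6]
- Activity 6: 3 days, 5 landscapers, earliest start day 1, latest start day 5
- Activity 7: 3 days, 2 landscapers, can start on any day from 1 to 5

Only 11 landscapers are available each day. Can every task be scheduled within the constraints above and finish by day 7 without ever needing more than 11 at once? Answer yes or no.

yes

Schedule Activity 1@1, Activity 2@1, Activity 3@1, Activity 4@1, Activity 5@4, Activity 6@5, Activity 7@4: d1:11  d2:11  d3:11  d4:11  d5:11  d6:7  d7:5 — peak 11 ≤ 11.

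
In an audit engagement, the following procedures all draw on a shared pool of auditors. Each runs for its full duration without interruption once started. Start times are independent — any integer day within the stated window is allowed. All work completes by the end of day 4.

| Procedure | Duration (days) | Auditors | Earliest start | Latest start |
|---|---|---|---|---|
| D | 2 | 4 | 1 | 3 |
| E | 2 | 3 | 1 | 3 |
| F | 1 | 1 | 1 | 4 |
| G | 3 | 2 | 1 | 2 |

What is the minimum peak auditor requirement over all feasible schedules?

Early-start (D@1, E@1, F@1, G@1) gives peak 10: d1:10  d2:9  d3:2  d4:0.
Shift E→3, G→2.
Schedule D@1, E@3, F@1, G@2: d1:5  d2:6  d3:5  d4:5 — peak 6.
Total auditor-days = 21 over 4 days ⇒ peak ≥ ⌈21/4⌉ = 6, so 6 is optimal.

6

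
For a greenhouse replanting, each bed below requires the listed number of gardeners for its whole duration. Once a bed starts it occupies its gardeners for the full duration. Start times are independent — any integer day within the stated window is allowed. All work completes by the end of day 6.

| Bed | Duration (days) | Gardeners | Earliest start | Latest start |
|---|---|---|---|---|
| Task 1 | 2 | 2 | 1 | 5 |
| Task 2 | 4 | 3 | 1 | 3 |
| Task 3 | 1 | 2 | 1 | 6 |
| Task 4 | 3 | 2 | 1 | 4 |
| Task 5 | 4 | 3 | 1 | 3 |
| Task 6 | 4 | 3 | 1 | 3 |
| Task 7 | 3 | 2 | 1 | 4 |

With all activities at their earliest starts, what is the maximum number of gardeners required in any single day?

17

Early-start schedule: Task 1@1, Task 2@1, Task 3@1, Task 4@1, Task 5@1, Task 6@1, Task 7@1.
Load per day: day 1: 17, day 2: 15, day 3: 13, day 4: 9, day 5: 0, day 6: 0.
Peak is 17.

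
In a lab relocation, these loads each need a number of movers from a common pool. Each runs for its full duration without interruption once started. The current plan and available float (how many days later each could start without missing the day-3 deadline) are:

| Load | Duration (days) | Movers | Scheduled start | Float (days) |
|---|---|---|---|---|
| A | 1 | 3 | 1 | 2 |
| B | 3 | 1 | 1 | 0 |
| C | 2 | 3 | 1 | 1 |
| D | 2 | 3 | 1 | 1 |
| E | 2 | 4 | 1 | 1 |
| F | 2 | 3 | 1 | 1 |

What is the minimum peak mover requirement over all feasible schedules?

Early-start (A@1, B@1, C@1, D@1, E@1, F@1) gives peak 17: d1:17  d2:14  d3:1.
Shift F→2.
Schedule A@1, B@1, C@1, D@1, E@1, F@2: d1:14  d2:14  d3:4 — peak 14.

14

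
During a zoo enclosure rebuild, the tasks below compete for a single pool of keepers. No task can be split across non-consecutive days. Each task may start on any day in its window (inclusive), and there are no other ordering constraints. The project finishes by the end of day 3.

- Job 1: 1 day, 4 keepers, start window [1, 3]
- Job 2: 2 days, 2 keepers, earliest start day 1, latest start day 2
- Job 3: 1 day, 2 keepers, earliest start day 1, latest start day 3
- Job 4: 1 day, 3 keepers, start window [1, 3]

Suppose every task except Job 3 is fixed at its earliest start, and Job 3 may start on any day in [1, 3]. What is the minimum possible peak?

Job 3@1: d1:11  d2:2  d3:0 → peak 11
Job 3@2: d1:9  d2:4  d3:0 → peak 9
Job 3@3: d1:9  d2:2  d3:2 → peak 9
Best is Job 3@2, peak 9.

9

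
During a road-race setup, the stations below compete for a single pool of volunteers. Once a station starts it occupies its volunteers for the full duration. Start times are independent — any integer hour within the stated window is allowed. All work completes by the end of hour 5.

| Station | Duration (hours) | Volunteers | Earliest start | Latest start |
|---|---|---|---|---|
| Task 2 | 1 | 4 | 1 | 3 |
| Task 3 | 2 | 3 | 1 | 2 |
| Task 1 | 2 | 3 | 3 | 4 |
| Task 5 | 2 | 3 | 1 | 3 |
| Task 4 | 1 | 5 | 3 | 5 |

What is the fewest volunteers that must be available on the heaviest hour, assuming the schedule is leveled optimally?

Early-start (Task 2@1, Task 3@1, Task 1@3, Task 5@1, Task 4@3) gives peak 10: h1:10  h2:6  h3:8  h4:3  h5:0.
Shift Task 5→2, Task 4→5.
Schedule Task 2@1, Task 3@1, Task 1@3, Task 5@2, Task 4@5: h1:7  h2:6  h3:6  h4:3  h5:5 — peak 7.

7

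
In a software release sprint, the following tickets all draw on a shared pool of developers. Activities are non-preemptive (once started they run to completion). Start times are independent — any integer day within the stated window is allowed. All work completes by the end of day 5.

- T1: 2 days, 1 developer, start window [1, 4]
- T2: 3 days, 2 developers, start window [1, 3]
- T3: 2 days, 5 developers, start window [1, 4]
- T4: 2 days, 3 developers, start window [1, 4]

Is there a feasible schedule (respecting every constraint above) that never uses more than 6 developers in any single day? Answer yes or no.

Schedule T1@1, T2@1, T3@4, T4@1: d1:6  d2:6  d3:2  d4:5  d5:5 — peak 6 ≤ 6.

yes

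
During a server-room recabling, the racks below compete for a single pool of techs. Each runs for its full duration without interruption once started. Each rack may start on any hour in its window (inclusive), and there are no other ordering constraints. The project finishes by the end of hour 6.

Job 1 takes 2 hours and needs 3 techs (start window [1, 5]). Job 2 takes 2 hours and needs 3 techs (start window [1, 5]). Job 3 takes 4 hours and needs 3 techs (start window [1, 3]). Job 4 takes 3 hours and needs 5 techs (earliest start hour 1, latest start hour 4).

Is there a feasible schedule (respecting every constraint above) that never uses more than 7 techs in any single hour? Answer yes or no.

no

The minimum achievable peak is 8; 7 < 8, so no feasible schedule stays within the cap.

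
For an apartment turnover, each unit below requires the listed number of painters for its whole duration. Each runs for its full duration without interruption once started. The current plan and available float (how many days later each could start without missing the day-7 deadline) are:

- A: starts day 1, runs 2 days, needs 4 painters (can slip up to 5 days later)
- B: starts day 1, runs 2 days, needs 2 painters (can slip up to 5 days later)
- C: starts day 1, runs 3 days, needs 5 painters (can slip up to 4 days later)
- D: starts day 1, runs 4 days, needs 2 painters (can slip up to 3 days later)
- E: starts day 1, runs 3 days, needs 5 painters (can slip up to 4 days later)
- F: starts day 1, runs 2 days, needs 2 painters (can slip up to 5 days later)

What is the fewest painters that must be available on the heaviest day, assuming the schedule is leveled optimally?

Early-start (A@1, B@1, C@1, D@1, E@1, F@1) gives peak 20: d1:20  d2:20  d3:12  d4:2  d5:0  d6:0  d7:0.
Shift B→3, D→3, E→4, F→5.
Schedule A@1, B@3, C@1, D@3, E@4, F@5: d1:9  d2:9  d3:9  d4:9  d5:9  d6:9  d7:0 — peak 9.

9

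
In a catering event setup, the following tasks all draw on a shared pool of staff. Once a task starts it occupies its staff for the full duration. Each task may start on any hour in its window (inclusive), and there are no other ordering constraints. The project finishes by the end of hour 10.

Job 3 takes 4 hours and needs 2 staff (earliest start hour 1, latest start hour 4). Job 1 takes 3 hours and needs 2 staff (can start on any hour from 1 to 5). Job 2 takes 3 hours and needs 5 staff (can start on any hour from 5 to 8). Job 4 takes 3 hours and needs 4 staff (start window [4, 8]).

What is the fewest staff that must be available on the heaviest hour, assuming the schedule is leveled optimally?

Early-start (Job 3@1, Job 1@1, Job 2@5, Job 4@4) gives peak 9: h1:4  h2:4  h3:4  h4:6  h5:9  h6:9  h7:5  h8:0  h9:0  h10:0.
Shift Job 4→8.
Schedule Job 3@1, Job 1@1, Job 2@5, Job 4@8: h1:4  h2:4  h3:4  h4:2  h5:5  h6:5  h7:5  h8:4  h9:4  h10:4 — peak 5.
Total staffer-hours = 41 over 10 hours ⇒ peak ≥ ⌈41/10⌉ = 5, so 5 is optimal.

5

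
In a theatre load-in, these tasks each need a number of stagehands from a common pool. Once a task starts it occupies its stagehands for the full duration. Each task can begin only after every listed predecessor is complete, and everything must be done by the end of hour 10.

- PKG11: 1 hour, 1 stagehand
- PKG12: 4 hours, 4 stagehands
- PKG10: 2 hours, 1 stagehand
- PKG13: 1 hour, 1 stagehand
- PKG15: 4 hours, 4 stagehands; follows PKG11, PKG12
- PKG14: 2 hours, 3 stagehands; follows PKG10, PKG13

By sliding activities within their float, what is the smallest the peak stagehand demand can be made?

5

Early-start (PKG11@1, PKG12@1, PKG10@1, PKG13@1, PKG15@5, PKG14@3) gives peak 7: h1:7  h2:5  h3:7  h4:7  h5:4  h6:4  h7:4  h8:4  h9:0  h10:0.
Shift PKG10→2, PKG13→4, PKG14→9.
Schedule PKG11@1, PKG12@1, PKG10@2, PKG13@4, PKG15@5, PKG14@9: h1:5  h2:5  h3:5  h4:5  h5:4  h6:4  h7:4  h8:4  h9:3  h10:3 — peak 5.
Total stagehand-hours = 42 over 10 hours ⇒ peak ≥ ⌈42/10⌉ = 5, so 5 is optimal.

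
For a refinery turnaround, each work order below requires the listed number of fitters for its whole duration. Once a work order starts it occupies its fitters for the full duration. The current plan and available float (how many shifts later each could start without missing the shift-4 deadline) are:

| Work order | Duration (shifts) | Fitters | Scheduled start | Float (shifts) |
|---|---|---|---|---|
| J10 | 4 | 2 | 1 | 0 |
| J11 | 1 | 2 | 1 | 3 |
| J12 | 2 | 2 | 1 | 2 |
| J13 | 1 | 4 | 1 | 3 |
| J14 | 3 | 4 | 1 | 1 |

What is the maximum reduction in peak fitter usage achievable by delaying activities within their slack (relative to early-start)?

6

Early-start peak: s1:14  s2:8  s3:6  s4:2 ⇒ 14.
Leveled (J10@1, J11@1, J12@2, J13@1, J14@2): s1:8  s2:8  s3:8  s4:6 ⇒ 8.
Reduction 14 − 8 = 6.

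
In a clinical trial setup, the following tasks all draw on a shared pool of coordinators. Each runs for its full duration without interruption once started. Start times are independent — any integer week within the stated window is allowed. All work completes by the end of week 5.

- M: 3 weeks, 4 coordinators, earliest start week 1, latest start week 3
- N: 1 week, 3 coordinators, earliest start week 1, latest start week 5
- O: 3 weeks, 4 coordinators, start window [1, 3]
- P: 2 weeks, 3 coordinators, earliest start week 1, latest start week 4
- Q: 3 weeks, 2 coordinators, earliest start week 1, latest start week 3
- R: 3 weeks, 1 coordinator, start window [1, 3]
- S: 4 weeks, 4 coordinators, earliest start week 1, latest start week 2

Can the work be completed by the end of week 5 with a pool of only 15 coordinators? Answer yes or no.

yes

Schedule M@1, N@1, O@1, P@1, Q@3, R@3, S@2: w1:14  w2:15  w3:15  w4:7  w5:7 — peak 15 ≤ 15.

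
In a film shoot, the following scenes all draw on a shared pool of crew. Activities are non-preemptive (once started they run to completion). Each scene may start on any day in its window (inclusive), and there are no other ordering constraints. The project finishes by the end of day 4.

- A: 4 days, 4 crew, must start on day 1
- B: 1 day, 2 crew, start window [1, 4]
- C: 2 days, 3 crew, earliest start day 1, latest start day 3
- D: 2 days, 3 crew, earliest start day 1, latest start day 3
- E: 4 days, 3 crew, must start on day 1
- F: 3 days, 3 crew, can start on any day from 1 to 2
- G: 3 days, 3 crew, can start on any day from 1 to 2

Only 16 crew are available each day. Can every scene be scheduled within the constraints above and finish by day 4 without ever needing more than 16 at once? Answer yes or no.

yes

Schedule A@1, B@1, C@1, D@3, E@1, F@1, G@2: d1:15  d2:16  d3:16  d4:13 — peak 16 ≤ 16.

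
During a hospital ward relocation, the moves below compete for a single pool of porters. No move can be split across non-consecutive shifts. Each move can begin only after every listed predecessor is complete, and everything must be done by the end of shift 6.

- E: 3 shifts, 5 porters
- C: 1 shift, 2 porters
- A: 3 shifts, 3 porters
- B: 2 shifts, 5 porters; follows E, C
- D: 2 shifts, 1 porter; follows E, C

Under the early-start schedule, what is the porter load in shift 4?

At early start, shift 4 has: B, D.
Demand: 5 + 1 = 6.

6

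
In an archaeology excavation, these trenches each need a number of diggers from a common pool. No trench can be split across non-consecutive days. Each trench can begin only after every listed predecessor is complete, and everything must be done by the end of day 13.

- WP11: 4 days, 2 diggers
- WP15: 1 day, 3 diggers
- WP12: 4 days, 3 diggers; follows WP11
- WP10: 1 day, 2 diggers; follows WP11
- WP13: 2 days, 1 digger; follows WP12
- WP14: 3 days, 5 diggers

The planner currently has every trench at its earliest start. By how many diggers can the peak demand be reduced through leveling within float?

5

Early-start peak: d1:10  d2:7  d3:7  d4:2  d5:5  d6:3  d7:3  d8:3  d9:1  d10:1  d11:0  d12:0  d13:0 ⇒ 10.
Leveled (WP11@1, WP15@1, WP12@5, WP10@5, WP13@9, WP14@11): d1:5  d2:2  d3:2  d4:2  d5:5  d6:3  d7:3  d8:3  d9:1  d10:1  d11:5  d12:5  d13:5 ⇒ 5.
Reduction 10 − 5 = 5.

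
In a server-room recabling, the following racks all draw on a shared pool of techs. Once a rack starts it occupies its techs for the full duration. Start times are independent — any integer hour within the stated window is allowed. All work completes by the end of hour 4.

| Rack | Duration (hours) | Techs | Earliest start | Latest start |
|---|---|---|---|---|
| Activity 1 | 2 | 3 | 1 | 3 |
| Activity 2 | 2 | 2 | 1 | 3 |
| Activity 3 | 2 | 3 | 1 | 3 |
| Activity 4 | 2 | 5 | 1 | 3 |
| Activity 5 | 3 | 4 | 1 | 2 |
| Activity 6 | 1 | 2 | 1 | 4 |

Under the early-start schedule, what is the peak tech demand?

19

Early-start schedule: Activity 1@1, Activity 2@1, Activity 3@1, Activity 4@1, Activity 5@1, Activity 6@1.
Load per hour: hour 1: 19, hour 2: 17, hour 3: 4, hour 4: 0.
Peak is 19.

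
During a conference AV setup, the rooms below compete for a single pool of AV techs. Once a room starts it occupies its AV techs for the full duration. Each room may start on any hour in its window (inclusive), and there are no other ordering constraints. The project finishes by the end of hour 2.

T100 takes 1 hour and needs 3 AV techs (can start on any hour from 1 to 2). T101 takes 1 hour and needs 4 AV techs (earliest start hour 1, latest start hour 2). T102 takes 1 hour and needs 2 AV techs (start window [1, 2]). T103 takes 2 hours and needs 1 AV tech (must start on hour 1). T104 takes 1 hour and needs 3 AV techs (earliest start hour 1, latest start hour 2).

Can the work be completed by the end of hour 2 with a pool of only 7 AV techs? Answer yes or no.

Schedule T100@1, T101@2, T102@2, T103@1, T104@1: h1:7  h2:7 — peak 7 ≤ 7.

yes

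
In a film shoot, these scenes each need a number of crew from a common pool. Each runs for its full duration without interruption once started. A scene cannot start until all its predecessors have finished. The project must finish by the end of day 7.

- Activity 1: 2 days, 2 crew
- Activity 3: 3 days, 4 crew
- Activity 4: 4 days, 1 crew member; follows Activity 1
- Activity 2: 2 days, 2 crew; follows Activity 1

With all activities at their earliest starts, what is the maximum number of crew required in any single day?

Early-start schedule: Activity 1@1, Activity 3@1, Activity 4@3, Activity 2@3.
Load per day: day 1: 6, day 2: 6, day 3: 7, day 4: 3, day 5: 1, day 6: 1, day 7: 0.
Peak is 7.

7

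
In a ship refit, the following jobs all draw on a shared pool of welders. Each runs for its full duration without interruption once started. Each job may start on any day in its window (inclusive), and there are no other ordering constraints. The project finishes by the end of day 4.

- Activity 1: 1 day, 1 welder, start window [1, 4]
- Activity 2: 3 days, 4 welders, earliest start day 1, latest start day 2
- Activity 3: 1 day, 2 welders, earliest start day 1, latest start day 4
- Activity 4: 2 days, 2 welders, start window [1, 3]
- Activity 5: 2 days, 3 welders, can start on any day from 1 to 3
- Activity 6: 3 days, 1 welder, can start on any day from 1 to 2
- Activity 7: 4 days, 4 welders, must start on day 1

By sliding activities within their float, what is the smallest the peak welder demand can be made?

Early-start (Activity 1@1, Activity 2@1, Activity 3@1, Activity 4@1, Activity 5@1, Activity 6@1, Activity 7@1) gives peak 17: d1:17  d2:14  d3:9  d4:4.
Shift Activity 3→4, Activity 5→3.
Schedule Activity 1@1, Activity 2@1, Activity 3@4, Activity 4@1, Activity 5@3, Activity 6@1, Activity 7@1: d1:12  d2:11  d3:12  d4:9 — peak 12.

12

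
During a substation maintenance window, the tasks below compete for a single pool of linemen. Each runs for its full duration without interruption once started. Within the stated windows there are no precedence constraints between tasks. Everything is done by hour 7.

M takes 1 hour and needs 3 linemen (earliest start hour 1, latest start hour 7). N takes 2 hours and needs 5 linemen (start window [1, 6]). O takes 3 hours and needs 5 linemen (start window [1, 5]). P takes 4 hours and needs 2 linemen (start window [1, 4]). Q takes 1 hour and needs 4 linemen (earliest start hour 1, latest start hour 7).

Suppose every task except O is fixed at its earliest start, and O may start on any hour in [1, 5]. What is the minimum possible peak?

14

O@1: h1:19  h2:12  h3:7  h4:2  h5:0  h6:0  h7:0 → peak 19
O@2: h1:14  h2:12  h3:7  h4:7  h5:0  h6:0  h7:0 → peak 14
O@3: h1:14  h2:7  h3:7  h4:7  h5:5  h6:0  h7:0 → peak 14
O@4: h1:14  h2:7  h3:2  h4:7  h5:5  h6:5  h7:0 → peak 14
O@5: h1:14  h2:7  h3:2  h4:2  h5:5  h6:5  h7:5 → peak 14
Best is O@2, peak 14.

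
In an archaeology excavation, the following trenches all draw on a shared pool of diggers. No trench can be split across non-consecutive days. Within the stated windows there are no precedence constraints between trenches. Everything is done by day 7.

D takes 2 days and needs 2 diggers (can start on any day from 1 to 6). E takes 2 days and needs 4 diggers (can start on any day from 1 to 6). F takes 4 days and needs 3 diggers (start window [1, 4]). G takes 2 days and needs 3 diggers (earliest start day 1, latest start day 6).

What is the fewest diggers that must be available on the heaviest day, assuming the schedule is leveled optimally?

Early-start (D@1, E@1, F@1, G@1) gives peak 12: d1:12  d2:12  d3:3  d4:3  d5:0  d6:0  d7:0.
Shift F→3, G→3.
Schedule D@1, E@1, F@3, G@3: d1:6  d2:6  d3:6  d4:6  d5:3  d6:3  d7:0 — peak 6.

6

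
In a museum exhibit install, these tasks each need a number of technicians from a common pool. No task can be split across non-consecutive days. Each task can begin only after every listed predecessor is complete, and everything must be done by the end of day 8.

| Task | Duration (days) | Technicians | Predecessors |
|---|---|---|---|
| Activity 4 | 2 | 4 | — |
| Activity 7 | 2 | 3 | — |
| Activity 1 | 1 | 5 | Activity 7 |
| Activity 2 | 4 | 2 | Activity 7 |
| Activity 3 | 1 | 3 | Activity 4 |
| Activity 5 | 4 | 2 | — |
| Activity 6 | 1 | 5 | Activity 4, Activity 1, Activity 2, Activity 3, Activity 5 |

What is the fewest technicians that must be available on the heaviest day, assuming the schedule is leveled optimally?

7

Early-start (Activity 4@1, Activity 7@1, Activity 1@3, Activity 2@3, Activity 3@3, Activity 5@1, Activity 6@7) gives peak 12: d1:9  d2:9  d3:12  d4:4  d5:2  d6:2  d7:5  d8:0.
Shift Activity 3→4, Activity 5→4, Activity 6→8.
Schedule Activity 4@1, Activity 7@1, Activity 1@3, Activity 2@3, Activity 3@4, Activity 5@4, Activity 6@8: d1:7  d2:7  d3:7  d4:7  d5:4  d6:4  d7:2  d8:5 — peak 7.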